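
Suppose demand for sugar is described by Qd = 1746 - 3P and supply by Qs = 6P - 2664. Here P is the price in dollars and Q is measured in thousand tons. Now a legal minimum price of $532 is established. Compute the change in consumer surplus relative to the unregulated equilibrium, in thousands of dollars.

-8946

In a free market, 1746 - 3P = 6P - 2664 gives the equilibrium P* = 490, Q* = 276.
Since 532 > 490, the floor is binding.
At P = 532: Qd = 1746 - 3·532 = 150 and Qs = 6·532 - 2664 = 528.
Consumer surplus without the control is ½ · (582 - 490) · 276 = 12696.
With the floor, consumers buy 150 units at 532, so CS = ½ · (582 - 532) · 150 = 3750.
Change in consumer surplus = 3750 - 12696 = -8946.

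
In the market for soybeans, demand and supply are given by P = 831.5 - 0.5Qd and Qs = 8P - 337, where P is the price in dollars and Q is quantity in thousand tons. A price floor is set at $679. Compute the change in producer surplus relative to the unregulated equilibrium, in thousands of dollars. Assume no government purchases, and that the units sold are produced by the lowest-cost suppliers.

88734.75

Rearranging demand gives Qd = 1663 - 2P. In a free market, 1663 - 2P = 8P - 337 gives the equilibrium P* = 200, Q* = 1263.
Because the floor (679) lies above the market-clearing price, it is binding.
At P = 679: Qd = 1663 - 2·679 = 305 and Qs = 8·679 - 337 = 5095.
Producer surplus without the control is ½ · (200 - 42.125) · 1263 = 99698.0625.
With the floor, 305 units are sold at 679. The supply price at Q = 305 is 80.25, so PS = ½ · [(679 - 42.125) + (679 - 80.25)] · 305 = 188432.8125.
Change in producer surplus = 188432.8125 - 99698.0625 = 88734.75.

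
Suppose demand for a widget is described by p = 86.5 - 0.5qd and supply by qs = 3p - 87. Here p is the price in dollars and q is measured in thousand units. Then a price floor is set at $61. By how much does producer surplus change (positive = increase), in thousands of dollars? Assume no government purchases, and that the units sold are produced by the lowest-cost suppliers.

Rearranging demand gives qd = 173 - 2p. Equilibrium: 173 - 2p = 3p - 87, so 260 = 5p and p* = 52, q* = 69.
The floor of 61 is above the equilibrium price 52, so it binds.
At p = 61: qd = 173 - 2·61 = 51 and qs = 3·61 - 87 = 96.
Producer surplus without the control is ½ · (52 - 29) · 69 = 793.5.
With the floor, 51 units are sold at 61. The supply price at q = 51 is 46, so PS = ½ · [(61 - 29) + (61 - 46)] · 51 = 1198.5.
Change in producer surplus = 1198.5 - 793.5 = 405.

405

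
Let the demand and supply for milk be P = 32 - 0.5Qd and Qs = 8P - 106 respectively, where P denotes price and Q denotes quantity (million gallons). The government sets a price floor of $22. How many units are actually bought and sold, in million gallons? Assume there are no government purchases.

Rearranging demand gives Qd = 64 - 2P. Equilibrium: 64 - 2P = 8P - 106, so 170 = 10P and P* = 17, Q* = 30.
Since 22 > 17, the floor is binding.
At P = 22: Qd = 64 - 2·22 = 20 and Qs = 8·22 - 106 = 70.
The quantity actually transacted is the short side, demand: 20.

20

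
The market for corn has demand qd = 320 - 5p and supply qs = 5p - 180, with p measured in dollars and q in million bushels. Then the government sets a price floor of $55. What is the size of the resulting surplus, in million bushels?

50

Without the control the market clears where 320 - 5p = 5p - 180, i.e. p* = 50 and q* = 70.
Since 55 > 50, the floor is binding.
At p = 55: qd = 320 - 5·55 = 45 and qs = 5·55 - 180 = 95.
Surplus = qs - qd = 95 - 45 = 50.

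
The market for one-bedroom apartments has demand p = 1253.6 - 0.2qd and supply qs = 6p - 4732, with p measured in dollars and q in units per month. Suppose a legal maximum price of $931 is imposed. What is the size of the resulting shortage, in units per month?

Rearranging demand gives qd = 6268 - 5p. Setting quantity demanded equal to quantity supplied, 6268 - 5p = 6p - 4732, gives p* = 1000 and q* = 1268.
Because the ceiling (931) lies below the market-clearing price, it is binding.
At p = 931: qd = 6268 - 5·931 = 1613 and qs = 6·931 - 4732 = 854.
Shortage = qd - qs = 1613 - 854 = 759.

759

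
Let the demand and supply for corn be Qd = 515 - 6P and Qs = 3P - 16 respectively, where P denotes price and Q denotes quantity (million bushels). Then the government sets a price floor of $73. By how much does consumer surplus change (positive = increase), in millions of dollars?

Without the control the market clears where 515 - 6P = 3P - 16, i.e. P* = 59 and Q* = 161.
Since 73 > 59, the floor is binding.
At P = 73: Qd = 515 - 6·73 = 77 and Qs = 3·73 - 16 = 203.
Consumer surplus without the control is ½ · (515/6 - 59) · 161 = 25921/12.
With the floor, consumers buy 77 units at 73, so CS = ½ · (515/6 - 73) · 77 = 5929/12.
Change in consumer surplus = 5929/12 - 25921/12 = -1666.

-1666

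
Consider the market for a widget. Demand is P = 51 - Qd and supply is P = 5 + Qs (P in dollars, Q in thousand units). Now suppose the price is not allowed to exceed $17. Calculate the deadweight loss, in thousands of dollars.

121

Rearranging demand gives Qd = 51 - P; rearranging supply gives Qs = P - 5. Setting quantity demanded equal to quantity supplied, 51 - P = P - 5, gives P* = 28 and Q* = 23.
Because the ceiling (17) lies below the market-clearing price, it is binding.
At P = 17: Qd = 51 - 17 = 34 and Qs = 17 - 5 = 12.
Quantity traded falls to 12. At Q = 12 the demand price is 51 - 12 = 39 and the supply price is 5 + 12 = 17.
Deadweight loss = ½ · (39 - 17) · (23 - 12) = ½ · 22 · 11 = 121.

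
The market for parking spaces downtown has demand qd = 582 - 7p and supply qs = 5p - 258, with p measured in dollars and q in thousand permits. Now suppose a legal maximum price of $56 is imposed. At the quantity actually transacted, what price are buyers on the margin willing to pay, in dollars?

80

Setting quantity demanded equal to quantity supplied, 582 - 7p = 5p - 258, gives p* = 70 and q* = 92.
Since 56 < 70, the ceiling is binding.
At p = 56: qd = 582 - 7·56 = 190 and qs = 5·56 - 258 = 22.
Only 22 units reach the market. On the demand curve, the marginal buyer's willingness to pay at q = 22 is (582 - 22)/7 = 80.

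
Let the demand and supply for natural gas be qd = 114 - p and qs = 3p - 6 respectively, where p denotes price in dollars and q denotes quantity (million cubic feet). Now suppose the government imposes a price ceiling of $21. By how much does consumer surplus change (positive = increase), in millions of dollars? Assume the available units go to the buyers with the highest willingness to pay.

Equilibrium: 114 - p = 3p - 6, so 120 = 4p and p* = 30, q* = 84.
Since 21 < 30, the ceiling is binding.
At p = 21: qd = 114 - 21 = 93 and qs = 3·21 - 6 = 57.
Consumer surplus without the control is ½ · (114 - 30) · 84 = 3528.
With the ceiling, 57 units are sold at 21 (assume they go to the highest-value buyers). The demand price at q = 57 is 57, so CS = ½ · [(114 - 21) + (57 - 21)] · 57 = 3676.5.
Change in consumer surplus = 3676.5 - 3528 = 148.5.

148.5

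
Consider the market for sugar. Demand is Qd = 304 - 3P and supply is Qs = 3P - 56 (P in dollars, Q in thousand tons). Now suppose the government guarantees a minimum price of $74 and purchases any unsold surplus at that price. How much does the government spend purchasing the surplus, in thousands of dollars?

6216

Equilibrium: 304 - 3P = 3P - 56, so 360 = 6P and P* = 60, Q* = 124.
Because the floor (74) lies above the market-clearing price, it is binding.
At P = 74: Qd = 304 - 3·74 = 82 and Qs = 3·74 - 56 = 166.
Surplus = Qs - Qd = 84.
Government expenditure = surplus × support price = 84 × 74 = 6216.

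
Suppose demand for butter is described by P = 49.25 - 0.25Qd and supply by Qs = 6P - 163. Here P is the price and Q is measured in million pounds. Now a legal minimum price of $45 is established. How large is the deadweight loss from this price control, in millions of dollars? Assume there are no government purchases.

Rearranging demand gives Qd = 197 - 4P. In a free market, 197 - 4P = 6P - 163 gives the equilibrium P* = 36, Q* = 53.
Because the floor (45) lies above the market-clearing price, it is binding.
At P = 45: Qd = 197 - 4·45 = 17 and Qs = 6·45 - 163 = 107.
Quantity traded falls to 17. At Q = 17 the demand price is (197 - 17)/4 = 45 and the supply price is (163 + 17)/6 = 30.
Deadweight loss = ½ · (45 - 30) · (53 - 17) = ½ · 15 · 36 = 270.

270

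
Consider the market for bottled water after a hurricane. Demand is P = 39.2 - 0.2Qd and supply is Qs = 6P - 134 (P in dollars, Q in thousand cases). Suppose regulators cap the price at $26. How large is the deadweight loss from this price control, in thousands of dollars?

105.6

Rearranging demand gives Qd = 196 - 5P. Without the control the market clears where 196 - 5P = 6P - 134, i.e. P* = 30 and Q* = 46.
The ceiling of 26 is below the equilibrium price 30, so it binds.
At P = 26: Qd = 196 - 5·26 = 66 and Qs = 6·26 - 134 = 22.
Quantity traded falls to 22. At Q = 22 the demand price is (196 - 22)/5 = 34.8 and the supply price is (134 + 22)/6 = 26.
Deadweight loss = ½ · (34.8 - 26) · (46 - 22) = ½ · 8.8 · 24 = 105.6.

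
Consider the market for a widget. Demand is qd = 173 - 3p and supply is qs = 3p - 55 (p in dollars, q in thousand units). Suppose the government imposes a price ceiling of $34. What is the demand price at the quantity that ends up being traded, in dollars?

42

Without the control the market clears where 173 - 3p = 3p - 55, i.e. p* = 38 and q* = 59.
Since 34 < 38, the ceiling is binding.
At p = 34: qd = 173 - 3·34 = 71 and qs = 3·34 - 55 = 47.
Only 47 units reach the market. On the demand curve, the marginal buyer's willingness to pay at q = 47 is (173 - 47)/3 = 42.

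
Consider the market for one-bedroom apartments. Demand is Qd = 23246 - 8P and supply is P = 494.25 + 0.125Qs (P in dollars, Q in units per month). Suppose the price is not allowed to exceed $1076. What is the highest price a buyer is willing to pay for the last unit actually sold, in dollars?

Rearranging supply gives Qs = 8P - 3954. Without the control the market clears where 23246 - 8P = 8P - 3954, i.e. P* = 1700 and Q* = 9646.
Because the ceiling (1076) lies below the market-clearing price, it is binding.
At P = 1076: Qd = 23246 - 8·1076 = 14638 and Qs = 8·1076 - 3954 = 4654.
Only 4654 units reach the market. On the demand curve, the marginal buyer's willingness to pay at Q = 4654 is (23246 - 4654)/8 = 2324.

2324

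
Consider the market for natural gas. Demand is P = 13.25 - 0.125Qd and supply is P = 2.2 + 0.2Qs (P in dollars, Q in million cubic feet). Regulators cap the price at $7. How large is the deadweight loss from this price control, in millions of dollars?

Rearranging demand gives Qd = 106 - 8P; rearranging supply gives Qs = 5P - 11. Setting quantity demanded equal to quantity supplied, 106 - 8P = 5P - 11, gives P* = 9 and Q* = 34.
Since 7 < 9, the ceiling is binding.
At P = 7: Qd = 106 - 8·7 = 50 and Qs = 5·7 - 11 = 24.
Quantity traded falls to 24. At Q = 24 the demand price is (106 - 24)/8 = 10.25 and the supply price is (11 + 24)/5 = 7.
Deadweight loss = ½ · (10.25 - 7) · (34 - 24) = ½ · 3.25 · 10 = 16.25.

16.25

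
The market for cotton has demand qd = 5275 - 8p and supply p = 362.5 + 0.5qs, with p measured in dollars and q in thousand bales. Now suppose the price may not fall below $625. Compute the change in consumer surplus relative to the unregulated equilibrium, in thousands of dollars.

-9375

Rearranging supply gives qs = 2p - 725. Setting quantity demanded equal to quantity supplied, 5275 - 8p = 2p - 725, gives p* = 600 and q* = 475.
Because the floor (625) lies above the market-clearing price, it is binding.
At p = 625: qd = 5275 - 8·625 = 275 and qs = 2·625 - 725 = 525.
Consumer surplus without the control is ½ · (659.375 - 600) · 475 = 14101.5625.
With the floor, consumers buy 275 units at 625, so CS = ½ · (659.375 - 625) · 275 = 4726.5625.
Change in consumer surplus = 4726.5625 - 14101.5625 = -9375.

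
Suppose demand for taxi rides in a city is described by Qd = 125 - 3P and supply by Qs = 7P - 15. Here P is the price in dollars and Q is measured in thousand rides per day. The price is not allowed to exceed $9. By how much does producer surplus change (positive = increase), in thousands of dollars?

Setting quantity demanded equal to quantity supplied, 125 - 3P = 7P - 15, gives P* = 14 and Q* = 83.
Since 9 < 14, the ceiling is binding.
At P = 9: Qd = 125 - 3·9 = 98 and Qs = 7·9 - 15 = 48.
Producer surplus without the control is ½ · (14 - 15/7) · 83 = 6889/14.
With the ceiling, producers sell 48 units at 9, so PS = ½ · (9 - 15/7) · 48 = 1152/7.
Change in producer surplus = 1152/7 - 6889/14 = -327.5.

-327.5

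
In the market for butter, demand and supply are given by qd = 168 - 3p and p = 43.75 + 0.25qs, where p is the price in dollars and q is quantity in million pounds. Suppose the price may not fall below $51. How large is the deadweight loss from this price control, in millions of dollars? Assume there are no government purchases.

Rearranging supply gives qs = 4p - 175. Without the control the market clears where 168 - 3p = 4p - 175, i.e. p* = 49 and q* = 21.
Because the floor (51) lies above the market-clearing price, it is binding.
At p = 51: qd = 168 - 3·51 = 15 and qs = 4·51 - 175 = 29.
Quantity traded falls to 15. At q = 15 the demand price is (168 - 15)/3 = 51 and the supply price is (175 + 15)/4 = 47.5.
Deadweight loss = ½ · (51 - 47.5) · (21 - 15) = ½ · 3.5 · 6 = 10.5.

10.5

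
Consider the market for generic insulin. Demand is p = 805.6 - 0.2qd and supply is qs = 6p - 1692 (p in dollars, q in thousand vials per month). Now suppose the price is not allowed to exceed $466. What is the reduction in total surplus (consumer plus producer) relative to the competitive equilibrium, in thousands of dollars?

Rearranging demand gives qd = 4028 - 5p. Equilibrium: 4028 - 5p = 6p - 1692, so 5720 = 11p and p* = 520, q* = 1428.
Because the ceiling (466) lies below the market-clearing price, it is binding.
At p = 466: qd = 4028 - 5·466 = 1698 and qs = 6·466 - 1692 = 1104.
Quantity traded falls to 1104. At q = 1104 the demand price is (4028 - 1104)/5 = 584.8 and the supply price is (1692 + 1104)/6 = 466.
Deadweight loss = ½ · (584.8 - 466) · (1428 - 1104) = ½ · 118.8 · 324 = 19245.6.

19245.6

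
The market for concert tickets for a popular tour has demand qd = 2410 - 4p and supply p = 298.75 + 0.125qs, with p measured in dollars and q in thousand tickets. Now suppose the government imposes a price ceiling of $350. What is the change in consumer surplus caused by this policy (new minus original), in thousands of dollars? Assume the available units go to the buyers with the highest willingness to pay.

Rearranging supply gives qs = 8p - 2390. Setting quantity demanded equal to quantity supplied, 2410 - 4p = 8p - 2390, gives p* = 400 and q* = 810.
Because the ceiling (350) lies below the market-clearing price, it is binding.
At p = 350: qd = 2410 - 4·350 = 1010 and qs = 8·350 - 2390 = 410.
Consumer surplus without the control is ½ · (602.5 - 400) · 810 = 82012.5.
With the ceiling, 410 units are sold at 350 (assume they go to the highest-value buyers). The demand price at q = 410 is 500, so CS = ½ · [(602.5 - 350) + (500 - 350)] · 410 = 82512.5.
Change in consumer surplus = 82512.5 - 82012.5 = 500.

500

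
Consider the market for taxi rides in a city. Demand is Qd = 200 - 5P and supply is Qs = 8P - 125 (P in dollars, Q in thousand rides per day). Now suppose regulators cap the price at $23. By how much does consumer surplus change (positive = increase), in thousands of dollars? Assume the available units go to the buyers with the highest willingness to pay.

Setting quantity demanded equal to quantity supplied, 200 - 5P = 8P - 125, gives P* = 25 and Q* = 75.
Because the ceiling (23) lies below the market-clearing price, it is binding.
At P = 23: Qd = 200 - 5·23 = 85 and Qs = 8·23 - 125 = 59.
Consumer surplus without the control is ½ · (40 - 25) · 75 = 562.5.
With the ceiling, 59 units are sold at 23 (assume they go to the highest-value buyers). The demand price at Q = 59 is 28.2, so CS = ½ · [(40 - 23) + (28.2 - 23)] · 59 = 654.9.
Change in consumer surplus = 654.9 - 562.5 = 92.4.

92.4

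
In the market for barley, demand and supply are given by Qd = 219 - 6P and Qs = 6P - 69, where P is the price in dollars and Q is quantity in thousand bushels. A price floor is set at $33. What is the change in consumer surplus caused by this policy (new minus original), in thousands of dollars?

-432

Setting quantity demanded equal to quantity supplied, 219 - 6P = 6P - 69, gives P* = 24 and Q* = 75.
Since 33 > 24, the floor is binding.
At P = 33: Qd = 219 - 6·33 = 21 and Qs = 6·33 - 69 = 129.
Consumer surplus without the control is ½ · (36.5 - 24) · 75 = 468.75.
With the floor, consumers buy 21 units at 33, so CS = ½ · (36.5 - 33) · 21 = 36.75.
Change in consumer surplus = 36.75 - 468.75 = -432.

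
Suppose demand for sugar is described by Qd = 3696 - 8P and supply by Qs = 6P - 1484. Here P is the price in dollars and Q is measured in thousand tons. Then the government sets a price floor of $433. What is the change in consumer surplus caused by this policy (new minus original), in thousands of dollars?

-30492

Without the control the market clears where 3696 - 8P = 6P - 1484, i.e. P* = 370 and Q* = 736.
The floor of 433 is above the equilibrium price 370, so it binds.
At P = 433: Qd = 3696 - 8·433 = 232 and Qs = 6·433 - 1484 = 1114.
Consumer surplus without the control is ½ · (462 - 370) · 736 = 33856.
With the floor, consumers buy 232 units at 433, so CS = ½ · (462 - 433) · 232 = 3364.
Change in consumer surplus = 3364 - 33856 = -30492.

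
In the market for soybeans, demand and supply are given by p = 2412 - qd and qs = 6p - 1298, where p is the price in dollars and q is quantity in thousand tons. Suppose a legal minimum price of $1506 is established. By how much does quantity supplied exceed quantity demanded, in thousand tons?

Rearranging demand gives qd = 2412 - p. Setting quantity demanded equal to quantity supplied, 2412 - p = 6p - 1298, gives p* = 530 and q* = 1882.
The floor of 1506 is above the equilibrium price 530, so it binds.
At p = 1506: qd = 2412 - 1506 = 906 and qs = 6·1506 - 1298 = 7738.
Surplus = qs - qd = 7738 - 906 = 6832.

6832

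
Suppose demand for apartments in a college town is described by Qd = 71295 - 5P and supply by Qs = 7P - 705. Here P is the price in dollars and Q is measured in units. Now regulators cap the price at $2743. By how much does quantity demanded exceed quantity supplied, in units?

Equilibrium: 71295 - 5P = 7P - 705, so 72000 = 12P and P* = 6000, Q* = 41295.
Because the ceiling (2743) lies below the market-clearing price, it is binding.
At P = 2743: Qd = 71295 - 5·2743 = 57580 and Qs = 7·2743 - 705 = 18496.
Shortage = Qd - Qs = 57580 - 18496 = 39084.

39084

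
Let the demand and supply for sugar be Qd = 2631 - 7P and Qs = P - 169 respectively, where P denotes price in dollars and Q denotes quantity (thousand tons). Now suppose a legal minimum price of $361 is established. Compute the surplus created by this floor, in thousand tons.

In a free market, 2631 - 7P = P - 169 gives the equilibrium P* = 350, Q* = 181.
The floor of 361 is above the equilibrium price 350, so it binds.
At P = 361: Qd = 2631 - 7·361 = 104 and Qs = 361 - 169 = 192.
Surplus = Qs - Qd = 192 - 104 = 88.

88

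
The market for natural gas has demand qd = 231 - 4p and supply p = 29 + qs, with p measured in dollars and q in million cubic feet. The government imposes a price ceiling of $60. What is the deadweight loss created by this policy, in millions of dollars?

0

Rearranging supply gives qs = p - 29. Setting quantity demanded equal to quantity supplied, 231 - 4p = p - 29, gives p* = 52 and q* = 23.
The ceiling of 60 is above the equilibrium price 52, so it is not binding; the market clears at p* = 52, q* = 23.
Since the control does not bind, no trades are prevented and deadweight loss is zero.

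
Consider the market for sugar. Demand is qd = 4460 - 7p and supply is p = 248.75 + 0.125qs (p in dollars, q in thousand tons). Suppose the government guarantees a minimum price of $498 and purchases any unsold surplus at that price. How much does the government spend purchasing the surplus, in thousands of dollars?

507960

Rearranging supply gives qs = 8p - 1990. Setting quantity demanded equal to quantity supplied, 4460 - 7p = 8p - 1990, gives p* = 430 and q* = 1450.
The floor of 498 is above the equilibrium price 430, so it binds.
At p = 498: qd = 4460 - 7·498 = 974 and qs = 8·498 - 1990 = 1994.
Surplus = qs - qd = 1020.
Government expenditure = surplus × support price = 1020 × 498 = 507960.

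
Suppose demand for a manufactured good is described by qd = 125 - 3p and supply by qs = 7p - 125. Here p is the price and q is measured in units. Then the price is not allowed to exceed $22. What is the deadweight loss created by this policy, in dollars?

105

In a free market, 125 - 3p = 7p - 125 gives the equilibrium p* = 25, q* = 50.
The ceiling of 22 is below the equilibrium price 25, so it binds.
At p = 22: qd = 125 - 3·22 = 59 and qs = 7·22 - 125 = 29.
Quantity traded falls to 29. At q = 29 the demand price is (125 - 29)/3 = 32 and the supply price is (125 + 29)/7 = 22.
Deadweight loss = ½ · (32 - 22) · (50 - 29) = ½ · 10 · 21 = 105.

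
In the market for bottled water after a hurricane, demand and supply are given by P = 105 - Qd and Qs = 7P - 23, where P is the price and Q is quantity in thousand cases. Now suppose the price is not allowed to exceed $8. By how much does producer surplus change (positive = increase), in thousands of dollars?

-488

Rearranging demand gives Qd = 105 - P. Setting quantity demanded equal to quantity supplied, 105 - P = 7P - 23, gives P* = 16 and Q* = 89.
Because the ceiling (8) lies below the market-clearing price, it is binding.
At P = 8: Qd = 105 - 8 = 97 and Qs = 7·8 - 23 = 33.
Producer surplus without the control is ½ · (16 - 23/7) · 89 = 7921/14.
With the ceiling, producers sell 33 units at 8, so PS = ½ · (8 - 23/7) · 33 = 1089/14.
Change in producer surplus = 1089/14 - 7921/14 = -488.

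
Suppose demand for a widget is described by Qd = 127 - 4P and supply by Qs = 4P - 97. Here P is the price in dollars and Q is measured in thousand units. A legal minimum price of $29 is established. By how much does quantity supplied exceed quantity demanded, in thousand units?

8

In a free market, 127 - 4P = 4P - 97 gives the equilibrium P* = 28, Q* = 15.
Since 29 > 28, the floor is binding.
At P = 29: Qd = 127 - 4·29 = 11 and Qs = 4·29 - 97 = 19.
Surplus = Qs - Qd = 19 - 11 = 8.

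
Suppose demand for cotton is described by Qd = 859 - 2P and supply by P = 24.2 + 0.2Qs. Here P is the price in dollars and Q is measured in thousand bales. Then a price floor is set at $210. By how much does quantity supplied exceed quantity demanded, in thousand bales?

490

Rearranging supply gives Qs = 5P - 121. Setting quantity demanded equal to quantity supplied, 859 - 2P = 5P - 121, gives P* = 140 and Q* = 579.
Because the floor (210) lies above the market-clearing price, it is binding.
At P = 210: Qd = 859 - 2·210 = 439 and Qs = 5·210 - 121 = 929.
Surplus = Qs - Qd = 929 - 439 = 490.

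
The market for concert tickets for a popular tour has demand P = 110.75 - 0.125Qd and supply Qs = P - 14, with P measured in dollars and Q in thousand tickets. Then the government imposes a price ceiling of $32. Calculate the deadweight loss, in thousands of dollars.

2601

Rearranging demand gives Qd = 886 - 8P. Equilibrium: 886 - 8P = P - 14, so 900 = 9P and P* = 100, Q* = 86.
Since 32 < 100, the ceiling is binding.
At P = 32: Qd = 886 - 8·32 = 630 and Qs = 32 - 14 = 18.
Quantity traded falls to 18. At Q = 18 the demand price is (886 - 18)/8 = 108.5 and the supply price is 14 + 18 = 32.
Deadweight loss = ½ · (108.5 - 32) · (86 - 18) = ½ · 76.5 · 68 = 2601.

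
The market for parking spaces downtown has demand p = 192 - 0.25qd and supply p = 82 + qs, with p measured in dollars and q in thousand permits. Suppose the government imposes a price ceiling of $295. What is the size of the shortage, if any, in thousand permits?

Rearranging demand gives qd = 768 - 4p; rearranging supply gives qs = p - 82. Equilibrium: 768 - 4p = p - 82, so 850 = 5p and p* = 170, q* = 88.
The ceiling of 295 is above the equilibrium price 170, so it is not binding; the market clears at p* = 170, q* = 88.
Since the control does not bind, there is no shortage.

0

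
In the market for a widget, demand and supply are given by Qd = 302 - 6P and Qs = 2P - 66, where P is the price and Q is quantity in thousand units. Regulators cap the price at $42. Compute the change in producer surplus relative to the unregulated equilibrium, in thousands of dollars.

In a free market, 302 - 6P = 2P - 66 gives the equilibrium P* = 46, Q* = 26.
Because the ceiling (42) lies below the market-clearing price, it is binding.
At P = 42: Qd = 302 - 6·42 = 50 and Qs = 2·42 - 66 = 18.
Producer surplus without the control is ½ · (46 - 33) · 26 = 169.
With the ceiling, producers sell 18 units at 42, so PS = ½ · (42 - 33) · 18 = 81.
Change in producer surplus = 81 - 169 = -88.

-88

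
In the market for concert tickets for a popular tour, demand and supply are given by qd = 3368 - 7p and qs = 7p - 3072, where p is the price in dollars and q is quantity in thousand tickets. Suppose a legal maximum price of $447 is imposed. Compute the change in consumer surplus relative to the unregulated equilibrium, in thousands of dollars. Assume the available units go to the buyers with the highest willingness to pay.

149.5

Equilibrium: 3368 - 7p = 7p - 3072, so 6440 = 14p and p* = 460, q* = 148.
Since 447 < 460, the ceiling is binding.
At p = 447: qd = 3368 - 7·447 = 239 and qs = 7·447 - 3072 = 57.
Consumer surplus without the control is ½ · (3368/7 - 460) · 148 = 10952/7.
With the ceiling, 57 units are sold at 447 (assume they go to the highest-value buyers). The demand price at q = 57 is 473, so CS = ½ · [(3368/7 - 447) + (473 - 447)] · 57 = 23997/14.
Change in consumer surplus = 23997/14 - 10952/7 = 149.5.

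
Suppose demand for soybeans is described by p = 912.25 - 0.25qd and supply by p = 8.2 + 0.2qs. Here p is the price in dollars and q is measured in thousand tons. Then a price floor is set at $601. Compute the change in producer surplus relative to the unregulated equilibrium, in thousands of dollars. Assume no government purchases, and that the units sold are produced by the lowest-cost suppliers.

Rearranging demand gives qd = 3649 - 4p; rearranging supply gives qs = 5p - 41. Without the control the market clears where 3649 - 4p = 5p - 41, i.e. p* = 410 and q* = 2009.
Because the floor (601) lies above the market-clearing price, it is binding.
At p = 601: qd = 3649 - 4·601 = 1245 and qs = 5·601 - 41 = 2964.
Producer surplus without the control is ½ · (410 - 8.2) · 2009 = 403608.1.
With the floor, 1245 units are sold at 601. The supply price at q = 1245 is 257.2, so PS = ½ · [(601 - 8.2) + (601 - 257.2)] · 1245 = 583033.5.
Change in producer surplus = 583033.5 - 403608.1 = 179425.4.

179425.4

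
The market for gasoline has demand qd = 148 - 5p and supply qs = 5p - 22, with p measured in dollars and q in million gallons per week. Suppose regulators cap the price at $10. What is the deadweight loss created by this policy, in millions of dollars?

In a free market, 148 - 5p = 5p - 22 gives the equilibrium p* = 17, q* = 63.
The ceiling of 10 is below the equilibrium price 17, so it binds.
At p = 10: qd = 148 - 5·10 = 98 and qs = 5·10 - 22 = 28.
Quantity traded falls to 28. At q = 28 the demand price is (148 - 28)/5 = 24 and the supply price is (22 + 28)/5 = 10.
Deadweight loss = ½ · (24 - 10) · (63 - 28) = ½ · 14 · 35 = 245.

245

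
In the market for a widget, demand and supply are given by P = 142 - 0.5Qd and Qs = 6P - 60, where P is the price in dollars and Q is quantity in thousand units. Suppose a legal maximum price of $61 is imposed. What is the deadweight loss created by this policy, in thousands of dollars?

0

Rearranging demand gives Qd = 284 - 2P. Equilibrium: 284 - 2P = 6P - 60, so 344 = 8P and P* = 43, Q* = 198.
Since 61 is above P* = 43, the ceiling does not bind and the free-market outcome prevails.
Since the control does not bind, no trades are prevented and deadweight loss is zero.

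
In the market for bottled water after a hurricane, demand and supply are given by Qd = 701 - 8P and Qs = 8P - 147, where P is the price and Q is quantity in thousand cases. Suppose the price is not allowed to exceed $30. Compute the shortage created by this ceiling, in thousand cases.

368

Equilibrium: 701 - 8P = 8P - 147, so 848 = 16P and P* = 53, Q* = 277.
Since 30 < 53, the ceiling is binding.
At P = 30: Qd = 701 - 8·30 = 461 and Qs = 8·30 - 147 = 93.
Shortage = Qd - Qs = 461 - 93 = 368.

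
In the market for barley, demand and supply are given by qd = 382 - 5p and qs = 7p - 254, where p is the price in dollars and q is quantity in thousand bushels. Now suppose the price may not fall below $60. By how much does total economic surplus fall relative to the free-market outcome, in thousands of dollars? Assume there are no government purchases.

Setting quantity demanded equal to quantity supplied, 382 - 5p = 7p - 254, gives p* = 53 and q* = 117.
Because the floor (60) lies above the market-clearing price, it is binding.
At p = 60: qd = 382 - 5·60 = 82 and qs = 7·60 - 254 = 166.
Quantity traded falls to 82. At q = 82 the demand price is (382 - 82)/5 = 60 and the supply price is (254 + 82)/7 = 48.
Deadweight loss = ½ · (60 - 48) · (117 - 82) = ½ · 12 · 35 = 210.

210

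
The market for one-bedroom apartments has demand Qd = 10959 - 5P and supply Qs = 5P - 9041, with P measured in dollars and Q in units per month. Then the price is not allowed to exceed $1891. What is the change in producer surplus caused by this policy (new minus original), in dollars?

Setting quantity demanded equal to quantity supplied, 10959 - 5P = 5P - 9041, gives P* = 2000 and Q* = 959.
The ceiling of 1891 is below the equilibrium price 2000, so it binds.
At P = 1891: Qd = 10959 - 5·1891 = 1504 and Qs = 5·1891 - 9041 = 414.
Producer surplus without the control is ½ · (2000 - 1808.2) · 959 = 91968.1.
With the ceiling, producers sell 414 units at 1891, so PS = ½ · (1891 - 1808.2) · 414 = 17139.6.
Change in producer surplus = 17139.6 - 91968.1 = -74828.5.

-74828.5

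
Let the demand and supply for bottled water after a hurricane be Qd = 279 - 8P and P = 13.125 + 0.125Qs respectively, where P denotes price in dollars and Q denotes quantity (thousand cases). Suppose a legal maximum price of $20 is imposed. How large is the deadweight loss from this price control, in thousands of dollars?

128

Rearranging supply gives Qs = 8P - 105. Setting quantity demanded equal to quantity supplied, 279 - 8P = 8P - 105, gives P* = 24 and Q* = 87.
Since 20 < 24, the ceiling is binding.
At P = 20: Qd = 279 - 8·20 = 119 and Qs = 8·20 - 105 = 55.
Quantity traded falls to 55. At Q = 55 the demand price is (279 - 55)/8 = 28 and the supply price is (105 + 55)/8 = 20.
Deadweight loss = ½ · (28 - 20) · (87 - 55) = ½ · 8 · 32 = 128.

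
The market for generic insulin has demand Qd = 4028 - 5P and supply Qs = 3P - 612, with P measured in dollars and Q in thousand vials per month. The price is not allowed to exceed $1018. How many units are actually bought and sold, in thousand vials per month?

Without the control the market clears where 4028 - 5P = 3P - 612, i.e. P* = 580 and Q* = 1128.
Since 1018 is above P* = 580, the ceiling does not bind and the free-market outcome prevails.

1128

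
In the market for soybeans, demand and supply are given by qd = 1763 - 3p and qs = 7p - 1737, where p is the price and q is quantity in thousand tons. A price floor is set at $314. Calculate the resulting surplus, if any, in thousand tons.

Without the control the market clears where 1763 - 3p = 7p - 1737, i.e. p* = 350 and q* = 713.
The floor of 314 is below the equilibrium price 350, so it is not binding; the market clears at p* = 350, q* = 713.
Since the control does not bind, there is no surplus.

0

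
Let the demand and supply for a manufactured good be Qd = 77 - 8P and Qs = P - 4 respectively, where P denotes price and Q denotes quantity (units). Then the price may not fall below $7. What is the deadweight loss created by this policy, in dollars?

0

Setting quantity demanded equal to quantity supplied, 77 - 8P = P - 4, gives P* = 9 and Q* = 5.
Since 7 is below P* = 9, the floor does not bind and the free-market outcome prevails.
Since the control does not bind, no trades are prevented and deadweight loss is zero.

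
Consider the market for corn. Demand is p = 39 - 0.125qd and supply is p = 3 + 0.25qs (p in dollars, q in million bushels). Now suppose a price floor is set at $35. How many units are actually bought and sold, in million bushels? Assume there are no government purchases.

Rearranging demand gives qd = 312 - 8p; rearranging supply gives qs = 4p - 12. Setting quantity demanded equal to quantity supplied, 312 - 8p = 4p - 12, gives p* = 27 and q* = 96.
Since 35 > 27, the floor is binding.
At p = 35: qd = 312 - 8·35 = 32 and qs = 4·35 - 12 = 128.
The quantity actually transacted is the short side, demand: 32.

32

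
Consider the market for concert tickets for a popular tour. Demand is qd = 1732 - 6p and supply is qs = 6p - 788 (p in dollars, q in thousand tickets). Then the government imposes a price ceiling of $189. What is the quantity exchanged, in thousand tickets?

Without the control the market clears where 1732 - 6p = 6p - 788, i.e. p* = 210 and q* = 472.
Since 189 < 210, the ceiling is binding.
At p = 189: qd = 1732 - 6·189 = 598 and qs = 6·189 - 788 = 346.
The quantity actually transacted is the short side, supply: 346.

346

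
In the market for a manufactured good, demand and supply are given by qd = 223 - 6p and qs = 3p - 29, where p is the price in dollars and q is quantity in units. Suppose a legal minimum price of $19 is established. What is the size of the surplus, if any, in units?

0

Setting quantity demanded equal to quantity supplied, 223 - 6p = 3p - 29, gives p* = 28 and q* = 55.
Since 19 is below p* = 28, the floor does not bind and the free-market outcome prevails.
Since the control does not bind, there is no surplus.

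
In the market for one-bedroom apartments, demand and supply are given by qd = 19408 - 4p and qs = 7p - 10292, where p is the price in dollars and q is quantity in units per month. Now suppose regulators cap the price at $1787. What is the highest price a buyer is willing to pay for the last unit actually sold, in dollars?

4297.75

Equilibrium: 19408 - 4p = 7p - 10292, so 29700 = 11p and p* = 2700, q* = 8608.
The ceiling of 1787 is below the equilibrium price 2700, so it binds.
At p = 1787: qd = 19408 - 4·1787 = 12260 and qs = 7·1787 - 10292 = 2217.
Only 2217 units reach the market. On the demand curve, the marginal buyer's willingness to pay at q = 2217 is (19408 - 2217)/4 = 4297.75.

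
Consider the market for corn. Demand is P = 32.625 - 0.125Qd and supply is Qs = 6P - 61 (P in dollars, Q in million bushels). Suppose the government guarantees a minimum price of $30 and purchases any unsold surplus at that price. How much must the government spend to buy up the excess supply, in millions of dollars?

Rearranging demand gives Qd = 261 - 8P. Setting quantity demanded equal to quantity supplied, 261 - 8P = 6P - 61, gives P* = 23 and Q* = 77.
Because the floor (30) lies above the market-clearing price, it is binding.
At P = 30: Qd = 261 - 8·30 = 21 and Qs = 6·30 - 61 = 119.
Surplus = Qs - Qd = 98.
Government expenditure = surplus × support price = 98 × 30 = 2940.

2940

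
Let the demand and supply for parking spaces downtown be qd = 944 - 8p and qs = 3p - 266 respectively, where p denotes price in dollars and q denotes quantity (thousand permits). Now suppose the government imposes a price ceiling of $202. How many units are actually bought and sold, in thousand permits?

Without the control the market clears where 944 - 8p = 3p - 266, i.e. p* = 110 and q* = 64.
Since 202 is above p* = 110, the ceiling does not bind and the free-market outcome prevails.

64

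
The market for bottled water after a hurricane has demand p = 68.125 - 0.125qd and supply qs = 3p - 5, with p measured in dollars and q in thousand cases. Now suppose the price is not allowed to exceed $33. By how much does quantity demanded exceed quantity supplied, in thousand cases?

187

Rearranging demand gives qd = 545 - 8p. Setting quantity demanded equal to quantity supplied, 545 - 8p = 3p - 5, gives p* = 50 and q* = 145.
Because the ceiling (33) lies below the market-clearing price, it is binding.
At p = 33: qd = 545 - 8·33 = 281 and qs = 3·33 - 5 = 94.
Shortage = qd - qs = 281 - 94 = 187.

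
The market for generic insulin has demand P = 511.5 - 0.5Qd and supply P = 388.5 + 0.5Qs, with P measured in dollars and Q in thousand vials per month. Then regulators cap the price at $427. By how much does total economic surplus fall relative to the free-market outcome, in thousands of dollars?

1058

Rearranging demand gives Qd = 1023 - 2P; rearranging supply gives Qs = 2P - 777. Equilibrium: 1023 - 2P = 2P - 777, so 1800 = 4P and P* = 450, Q* = 123.
Because the ceiling (427) lies below the market-clearing price, it is binding.
At P = 427: Qd = 1023 - 2·427 = 169 and Qs = 2·427 - 777 = 77.
Quantity traded falls to 77. At Q = 77 the demand price is (1023 - 77)/2 = 473 and the supply price is (777 + 77)/2 = 427.
Deadweight loss = ½ · (473 - 427) · (123 - 77) = ½ · 46 · 46 = 1058.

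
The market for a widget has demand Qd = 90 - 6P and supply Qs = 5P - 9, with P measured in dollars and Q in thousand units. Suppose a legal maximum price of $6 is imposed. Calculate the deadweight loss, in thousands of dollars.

Without the control the market clears where 90 - 6P = 5P - 9, i.e. P* = 9 and Q* = 36.
Because the ceiling (6) lies below the market-clearing price, it is binding.
At P = 6: Qd = 90 - 6·6 = 54 and Qs = 5·6 - 9 = 21.
Quantity traded falls to 21. At Q = 21 the demand price is (90 - 21)/6 = 11.5 and the supply price is (9 + 21)/5 = 6.
Deadweight loss = ½ · (11.5 - 6) · (36 - 21) = ½ · 5.5 · 15 = 41.25.

41.25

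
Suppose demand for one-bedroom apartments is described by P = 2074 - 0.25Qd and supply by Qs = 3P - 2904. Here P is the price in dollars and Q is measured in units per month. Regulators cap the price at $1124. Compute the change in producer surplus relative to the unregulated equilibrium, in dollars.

Rearranging demand gives Qd = 8296 - 4P. Equilibrium: 8296 - 4P = 3P - 2904, so 11200 = 7P and P* = 1600, Q* = 1896.
Because the ceiling (1124) lies below the market-clearing price, it is binding.
At P = 1124: Qd = 8296 - 4·1124 = 3800 and Qs = 3·1124 - 2904 = 468.
Producer surplus without the control is ½ · (1600 - 968) · 1896 = 599136.
With the ceiling, producers sell 468 units at 1124, so PS = ½ · (1124 - 968) · 468 = 36504.
Change in producer surplus = 36504 - 599136 = -562632.

-562632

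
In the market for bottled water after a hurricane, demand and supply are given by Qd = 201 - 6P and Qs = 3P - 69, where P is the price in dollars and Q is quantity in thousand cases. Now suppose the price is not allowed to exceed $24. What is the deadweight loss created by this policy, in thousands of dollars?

Equilibrium: 201 - 6P = 3P - 69, so 270 = 9P and P* = 30, Q* = 21.
Because the ceiling (24) lies below the market-clearing price, it is binding.
At P = 24: Qd = 201 - 6·24 = 57 and Qs = 3·24 - 69 = 3.
Quantity traded falls to 3. At Q = 3 the demand price is (201 - 3)/6 = 33 and the supply price is (69 + 3)/3 = 24.
Deadweight loss = ½ · (33 - 24) · (21 - 3) = ½ · 9 · 18 = 81.

81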